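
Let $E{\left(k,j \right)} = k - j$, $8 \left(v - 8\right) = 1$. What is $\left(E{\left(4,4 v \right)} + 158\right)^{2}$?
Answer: $\frac{67081}{4} \approx 16770.0$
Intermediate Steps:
$v = \frac{65}{8}$ ($v = 8 + \frac{1}{8} \cdot 1 = 8 + \frac{1}{8} = \frac{65}{8} \approx 8.125$)
$\left(E{\left(4,4 v \right)} + 158\right)^{2} = \left(\left(4 - 4 \cdot \frac{65}{8}\right) + 158\right)^{2} = \left(\left(4 - \frac{65}{2}\right) + 158\right)^{2} = \left(- \frac{57}{2} + 158\right)^{2} = \left(\frac{259}{2}\right)^{2} = \frac{67081}{4}$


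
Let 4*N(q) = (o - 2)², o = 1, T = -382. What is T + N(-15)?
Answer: -1527/4 ≈ -381.75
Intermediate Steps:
N(q) = ¼ (N(q) = (1 - 2)²/4 = (¼)*(-1)² = (¼)*1 = ¼)
T + N(-15) = -382 + ¼ = -1527/4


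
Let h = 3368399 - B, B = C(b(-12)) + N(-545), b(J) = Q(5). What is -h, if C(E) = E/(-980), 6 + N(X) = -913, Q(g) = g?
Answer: -660386329/196 ≈ -3.3693e+6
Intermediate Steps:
N(X) = -919 (N(X) = -6 - 913 = -919)
b(J) = 5
C(E) = -E/980 (C(E) = E*(-1/980) = -E/980)
B = -180125/196 (B = -1/980*5 - 919 = -1/196 - 919 = -180125/196 ≈ -919.00)
h = 660386329/196 (h = 3368399 - 1*(-180125/196) = 3368399 + 180125/196 = 660386329/196 ≈ 3.3693e+6)
-h = -1*660386329/196 = -660386329/196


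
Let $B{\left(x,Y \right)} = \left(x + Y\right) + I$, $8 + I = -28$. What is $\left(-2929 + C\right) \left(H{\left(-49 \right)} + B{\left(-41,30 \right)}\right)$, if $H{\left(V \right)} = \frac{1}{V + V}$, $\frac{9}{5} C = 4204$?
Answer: $\frac{502163}{18} \approx 27898.0$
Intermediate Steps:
$I = -36$ ($I = -8 - 28 = -36$)
$C = \frac{21020}{9}$ ($C = \frac{5}{9} \cdot 4204 = \frac{21020}{9} \approx 2335.6$)
$B{\left(x,Y \right)} = -36 + Y + x$ ($B{\left(x,Y \right)} = \left(x + Y\right) - 36 = \left(Y + x\right) - 36 = -36 + Y + x$)
$H{\left(V \right)} = \frac{1}{2 V}$
$\left(-2929 + C\right) \left(H{\left(-49 \right)} + B{\left(-41,30 \right)}\right) = \left(-2929 + \frac{21020}{9}\right) \left(\frac{1}{2 \left(-49\right)} - 47\right) = - \frac{5341 \left(\frac{1}{2} \left(- \frac{1}{49}\right) - 47\right)}{9} = - \frac{5341 \left(- \frac{1}{98} - 47\right)}{9} = \left(- \frac{5341}{9}\right) \left(- \frac{4607}{98}\right) = \frac{502163}{18}$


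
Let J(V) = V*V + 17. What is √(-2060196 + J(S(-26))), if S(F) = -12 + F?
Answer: 7*I*√42015 ≈ 1434.8*I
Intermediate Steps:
J(V) = 17 + V² (J(V) = V² + 17 = 17 + V²)
√(-2060196 + J(S(-26))) = √(-2060196 + (17 + (-12 - 26)²)) = √(-2060196 + (17 + (-38)²)) = √(-2060196 + (17 + 1444)) = √(-2060196 + 1461) = √(-2058735) = 7*I*√42015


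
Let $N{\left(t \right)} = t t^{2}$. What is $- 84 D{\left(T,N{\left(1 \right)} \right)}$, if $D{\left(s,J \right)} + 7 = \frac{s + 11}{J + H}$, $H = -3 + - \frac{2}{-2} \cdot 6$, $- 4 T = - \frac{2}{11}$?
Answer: $\frac{7833}{22} \approx 356.05$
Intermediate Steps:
$T = \frac{1}{22}$ ($T = - \frac{\left(-2\right) \frac{1}{11}}{4} = \left(- \frac{1}{4}\right) \left(- \frac{2}{11}\right) = \frac{1}{22} \approx 0.045455$)
$H = 3$ ($H = -3 + \left(-2\right) \left(- \frac{1}{2}\right) 6 = -3 + 1 \cdot 6 = -3 + 6 = 3$)
$N{\left(t \right)} = t^{3}$
$D{\left(s,J \right)} = -7 + \frac{11 + s}{3 + J}$ ($D{\left(s,J \right)} = -7 + \frac{s + 11}{J + 3} = -7 + \frac{11 + s}{3 + J}$)
$- 84 D{\left(T,N{\left(1 \right)} \right)} = - 84 \frac{-10 + \frac{1}{22} - 7 \cdot 1^{3}}{3 + 1^{3}} = - 84 \frac{-10 + \frac{1}{22} - 7}{3 + 1} = - 84 \frac{-10 + \frac{1}{22} - 7}{4} = - 84 \cdot \frac{1}{4} \left(- \frac{373}{22}\right) = \left(-84\right) \left(- \frac{373}{88}\right) = \frac{7833}{22}$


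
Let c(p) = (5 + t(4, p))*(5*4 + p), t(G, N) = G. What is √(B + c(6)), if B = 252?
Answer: 9*√6 ≈ 22.045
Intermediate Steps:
c(p) = 180 + 9*p (c(p) = (5 + 4)*(5*4 + p) = 9*(20 + p) = 180 + 9*p)
√(B + c(6)) = √(252 + (180 + 9*6)) = √(252 + (180 + 54)) = √(252 + 234) = √486 = 9*√6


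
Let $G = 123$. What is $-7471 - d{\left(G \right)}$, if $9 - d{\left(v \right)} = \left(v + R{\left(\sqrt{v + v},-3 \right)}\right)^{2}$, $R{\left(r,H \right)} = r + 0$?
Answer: $7895 + 246 \sqrt{246} \approx 11753.0$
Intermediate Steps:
$R{\left(r,H \right)} = r$
$d{\left(v \right)} = 9 - \left(v + \sqrt{2} \sqrt{v}\right)^{2}$ ($d{\left(v \right)} = 9 - \left(v + \sqrt{v + v}\right)^{2} = 9 - \left(v + \sqrt{2 v}\right)^{2} = 9 - \left(v + \sqrt{2} \sqrt{v}\right)^{2}$)
$-7471 - d{\left(G \right)} = -7471 - \left(9 - \left(123 + \sqrt{2} \sqrt{123}\right)^{2}\right) = -7471 - \left(9 - \left(123 + \sqrt{246}\right)^{2}\right) = -7480 + \left(123 + \sqrt{246}\right)^{2}$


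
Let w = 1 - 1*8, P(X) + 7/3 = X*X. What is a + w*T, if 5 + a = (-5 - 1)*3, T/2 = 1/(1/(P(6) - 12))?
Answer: -979/3 ≈ -326.33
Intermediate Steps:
P(X) = -7/3 + X² (P(X) = -7/3 + X*X = -7/3 + X²)
T = 130/3 (T = 2/(1/((-7/3 + 6²) - 12)) = 2/(1/((-7/3 + 36) - 12)) = 2/(1/(101/3 - 12)) = 2/(1/(65/3)) = 2/(3/65) = 2*(65/3) = 130/3 ≈ 43.333)
a = -23 (a = -5 + (-5 - 1)*3 = -5 - 6*3 = -5 - 18 = -23)
w = -7 (w = 1 - 8 = -7)
a + w*T = -23 - 7*130/3 = -23 - 910/3 = -979/3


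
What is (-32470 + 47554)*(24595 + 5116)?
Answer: 448160724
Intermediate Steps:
(-32470 + 47554)*(24595 + 5116) = 15084*29711 = 448160724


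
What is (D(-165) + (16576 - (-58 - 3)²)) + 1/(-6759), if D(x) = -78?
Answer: 86359742/6759 ≈ 12777.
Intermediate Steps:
(D(-165) + (16576 - (-58 - 3)²)) + 1/(-6759) = (-78 + (16576 - (-58 - 3)²)) + 1/(-6759) = (-78 + (16576 - 1*(-61)²)) - 1/6759 = (-78 + (16576 - 1*3721)) - 1/6759 = (-78 + (16576 - 3721)) - 1/6759 = (-78 + 12855) - 1/6759 = 12777 - 1/6759 = 86359742/6759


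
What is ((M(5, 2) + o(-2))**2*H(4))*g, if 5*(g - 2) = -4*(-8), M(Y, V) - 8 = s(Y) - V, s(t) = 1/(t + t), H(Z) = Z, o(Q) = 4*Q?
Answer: 15162/125 ≈ 121.30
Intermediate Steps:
s(t) = 1/(2*t)
M(Y, V) = 8 + 1/(2*Y) - V (M(Y, V) = 8 + (1/(2*Y) - V) = 8 + 1/(2*Y) - V)
g = 42/5 (g = 2 + (-4*(-8))/5 = 2 + (1/5)*32 = 2 + 32/5 = 42/5 ≈ 8.4000)
((M(5, 2) + o(-2))**2*H(4))*g = (((8 + (1/2)/5 - 1*2) + 4*(-2))**2*4)*(42/5) = (((8 + (1/2)*(1/5) - 2) - 8)**2*4)*(42/5) = (((8 + 1/10 - 2) - 8)**2*4)*(42/5) = ((61/10 - 8)**2*4)*(42/5) = ((-19/10)**2*4)*(42/5) = ((361/100)*4)*(42/5) = (361/25)*(42/5) = 15162/125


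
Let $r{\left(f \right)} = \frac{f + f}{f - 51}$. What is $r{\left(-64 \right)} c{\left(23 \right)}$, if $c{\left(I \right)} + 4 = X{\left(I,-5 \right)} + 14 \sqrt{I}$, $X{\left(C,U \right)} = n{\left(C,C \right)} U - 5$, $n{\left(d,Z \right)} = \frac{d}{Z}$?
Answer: $- \frac{1792}{115} + \frac{1792 \sqrt{23}}{115} \approx 59.149$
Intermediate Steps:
$X{\left(C,U \right)} = -5 + U$ ($X{\left(C,U \right)} = \frac{C}{C} U - 5 = 1 U - 5 = U - 5 = -5 + U$)
$c{\left(I \right)} = -14 + 14 \sqrt{I}$ ($c{\left(I \right)} = -4 + \left(\left(-5 - 5\right) + 14 \sqrt{I}\right) = -4 + \left(-10 + 14 \sqrt{I}\right) = -14 + 14 \sqrt{I}$)
$r{\left(f \right)} = \frac{2 f}{-51 + f}$
$r{\left(-64 \right)} c{\left(23 \right)} = 2 \left(-64\right) \frac{1}{-51 - 64} \left(-14 + 14 \sqrt{23}\right) = 2 \left(-64\right) \frac{1}{-115} \left(-14 + 14 \sqrt{23}\right) = 2 \left(-64\right) \left(- \frac{1}{115}\right) \left(-14 + 14 \sqrt{23}\right) = \frac{128 \left(-14 + 14 \sqrt{23}\right)}{115} = - \frac{1792}{115} + \frac{1792 \sqrt{23}}{115}$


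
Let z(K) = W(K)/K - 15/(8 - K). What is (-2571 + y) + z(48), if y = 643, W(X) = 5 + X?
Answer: -92473/48 ≈ -1926.5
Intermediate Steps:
z(K) = -15/(8 - K) + (5 + K)/K (z(K) = (5 + K)/K - 15/(8 - K) = -15/(8 - K) + (5 + K)/K)
(-2571 + y) + z(48) = (-2571 + 643) + (-40 + 48² + 12*48)/(48*(-8 + 48)) = -1928 + (1/48)*(-40 + 2304 + 576)/40 = -1928 + (1/48)*(1/40)*2840 = -1928 + 71/48 = -92473/48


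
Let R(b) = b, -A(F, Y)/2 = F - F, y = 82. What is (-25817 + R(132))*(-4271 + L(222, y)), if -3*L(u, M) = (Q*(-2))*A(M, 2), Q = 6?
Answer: 109700635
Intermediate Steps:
A(F, Y) = 0 (A(F, Y) = -2*(F - F) = -2*0 = 0)
L(u, M) = 0 (L(u, M) = -6*(-2)*0/3 = -(-4)*0 = -⅓*0 = 0)
(-25817 + R(132))*(-4271 + L(222, y)) = (-25817 + 132)*(-4271 + 0) = -25685*(-4271) = 109700635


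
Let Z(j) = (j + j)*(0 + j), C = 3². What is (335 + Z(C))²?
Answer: 247009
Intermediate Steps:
C = 9
Z(j) = 2*j² (Z(j) = (2*j)*j = 2*j²)
(335 + Z(C))² = (335 + 2*9²)² = (335 + 2*81)² = (335 + 162)² = 497² = 247009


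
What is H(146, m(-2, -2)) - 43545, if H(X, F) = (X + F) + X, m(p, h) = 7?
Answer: -43246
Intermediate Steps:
H(X, F) = F + 2*X (H(X, F) = (F + X) + X = F + 2*X)
H(146, m(-2, -2)) - 43545 = (7 + 2*146) - 43545 = (7 + 292) - 43545 = 299 - 43545 = -43246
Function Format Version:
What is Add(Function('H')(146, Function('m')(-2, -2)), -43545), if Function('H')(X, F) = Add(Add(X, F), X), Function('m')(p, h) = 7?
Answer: -43246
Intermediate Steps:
Function('H')(X, F) = Add(F, Mul(2, X)) (Function('H')(X, F) = Add(Add(F, X), X) = Add(F, Mul(2, X)))
Add(Function('H')(146, Function('m')(-2, -2)), -43545) = Add(Add(7, Mul(2, 146)), -43545) = Add(Add(7, 292), -43545) = Add(299, -43545) = -43246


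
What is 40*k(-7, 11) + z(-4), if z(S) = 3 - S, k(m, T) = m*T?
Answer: -3073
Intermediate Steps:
k(m, T) = T*m
40*k(-7, 11) + z(-4) = 40*(11*(-7)) + (3 - 1*(-4)) = 40*(-77) + (3 + 4) = -3080 + 7 = -3073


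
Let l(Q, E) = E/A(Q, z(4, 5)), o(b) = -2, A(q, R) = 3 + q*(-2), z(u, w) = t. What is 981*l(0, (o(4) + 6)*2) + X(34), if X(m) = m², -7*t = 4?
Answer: 3772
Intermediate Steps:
t = -4/7 (t = -⅐*4 = -4/7 ≈ -0.57143)
z(u, w) = -4/7
A(q, R) = 3 - 2*q
l(Q, E) = E/(3 - 2*Q)
981*l(0, (o(4) + 6)*2) + X(34) = 981*(-(-2 + 6)*2/(-3 + 2*0)) + 34² = 981*(-4*2/(-3 + 0)) + 1156 = 981*(-1*8/(-3)) + 1156 = 981*(-1*8*(-⅓)) + 1156 = 981*(8/3) + 1156 = 2616 + 1156 = 3772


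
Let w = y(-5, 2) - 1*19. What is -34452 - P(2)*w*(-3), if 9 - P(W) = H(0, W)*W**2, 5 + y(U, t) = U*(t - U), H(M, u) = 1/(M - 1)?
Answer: -36753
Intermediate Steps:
H(M, u) = 1/(-1 + M)
y(U, t) = -5 + U*(t - U)
P(W) = 9 + W**2 (P(W) = 9 - W**2/(-1 + 0) = 9 - W**2/(-1) = 9 - (-1)*W**2 = 9 + W**2)
w = -59 (w = (-5 - 1*(-5)**2 - 5*2) - 1*19 = (-5 - 1*25 - 10) - 19 = (-5 - 25 - 10) - 19 = -40 - 19 = -59)
-34452 - P(2)*w*(-3) = -34452 - (9 + 2**2)*(-59)*(-3) = -34452 - (9 + 4)*(-59)*(-3) = -34452 - 13*(-59)*(-3) = -34452 - (-767)*(-3) = -34452 - 1*2301 = -34452 - 2301 = -36753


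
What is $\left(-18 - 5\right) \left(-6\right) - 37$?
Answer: $101$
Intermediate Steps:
$\left(-18 - 5\right) \left(-6\right) - 37 = \left(-23\right) \left(-6\right) - 37 = 138 - 37 = 101$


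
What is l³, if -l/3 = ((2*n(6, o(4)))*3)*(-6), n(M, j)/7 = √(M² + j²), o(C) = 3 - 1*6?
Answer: 58330964160*√5 ≈ 1.3043e+11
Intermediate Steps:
o(C) = -3 (o(C) = 3 - 6 = -3)
n(M, j) = 7*√(M² + j²)
l = 2268*√5 (l = -3*(2*(7*√(6² + (-3)²)))*3*(-6) = -3*(2*(7*√(36 + 9)))*3*(-6) = -3*(2*(7*√45))*3*(-6) = -3*(2*(7*(3*√5)))*3*(-6) = -3*(2*(21*√5))*3*(-6) = -3*(42*√5)*3*(-6) = -3*126*√5*(-6) = -(-2268)*√5 = 2268*√5 ≈ 5071.4)
l³ = (2268*√5)³ = 58330964160*√5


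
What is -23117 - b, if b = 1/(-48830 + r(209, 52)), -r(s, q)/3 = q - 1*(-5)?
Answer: -1132756116/49001 ≈ -23117.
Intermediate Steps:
r(s, q) = -15 - 3*q (r(s, q) = -3*(q - 1*(-5)) = -3*(q + 5) = -3*(5 + q) = -15 - 3*q)
b = -1/49001 (b = 1/(-48830 + (-15 - 3*52)) = 1/(-48830 + (-15 - 156)) = 1/(-48830 - 171) = 1/(-49001) = -1/49001 ≈ -2.0408e-5)
-23117 - b = -23117 - 1*(-1/49001) = -23117 + 1/49001 = -1132756116/49001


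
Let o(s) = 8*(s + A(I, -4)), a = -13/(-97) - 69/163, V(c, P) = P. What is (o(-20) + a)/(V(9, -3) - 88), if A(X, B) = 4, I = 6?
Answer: 2028382/1438801 ≈ 1.4098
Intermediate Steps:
a = -4574/15811 (a = -13*(-1/97) - 69*1/163 = 13/97 - 69/163 = -4574/15811 ≈ -0.28929)
o(s) = 32 + 8*s (o(s) = 8*(s + 4) = 8*(4 + s) = 32 + 8*s)
(o(-20) + a)/(V(9, -3) - 88) = ((32 + 8*(-20)) - 4574/15811)/(-3 - 88) = ((32 - 160) - 4574/15811)/(-91) = (-128 - 4574/15811)*(-1/91) = -2028382/15811*(-1/91) = 2028382/1438801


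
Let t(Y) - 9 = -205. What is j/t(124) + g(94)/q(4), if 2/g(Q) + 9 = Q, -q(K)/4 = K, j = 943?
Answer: -160359/33320 ≈ -4.8127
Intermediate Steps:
t(Y) = -196 (t(Y) = 9 - 205 = -196)
q(K) = -4*K
g(Q) = 2/(-9 + Q)
j/t(124) + g(94)/q(4) = 943/(-196) + (2/(-9 + 94))/((-4*4)) = 943*(-1/196) + (2/85)/(-16) = -943/196 + (2*(1/85))*(-1/16) = -943/196 + (2/85)*(-1/16) = -943/196 - 1/680 = -160359/33320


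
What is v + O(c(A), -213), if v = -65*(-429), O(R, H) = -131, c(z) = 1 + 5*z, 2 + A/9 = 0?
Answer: 27754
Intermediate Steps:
A = -18 (A = -18 + 9*0 = -18 + 0 = -18)
v = 27885
v + O(c(A), -213) = 27885 - 131 = 27754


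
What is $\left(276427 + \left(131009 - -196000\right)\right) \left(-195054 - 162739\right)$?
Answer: $-215905176748$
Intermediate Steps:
$\left(276427 + \left(131009 - -196000\right)\right) \left(-195054 - 162739\right) = \left(276427 + \left(131009 + 196000\right)\right) \left(-357793\right) = \left(276427 + 327009\right) \left(-357793\right) = 603436 \left(-357793\right) = -215905176748$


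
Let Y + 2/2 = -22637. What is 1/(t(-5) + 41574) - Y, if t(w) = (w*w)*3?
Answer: 942850063/41649 ≈ 22638.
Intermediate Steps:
Y = -22638 (Y = -1 - 22637 = -22638)
t(w) = 3*w**2 (t(w) = w**2*3 = 3*w**2)
1/(t(-5) + 41574) - Y = 1/(3*(-5)**2 + 41574) - 1*(-22638) = 1/(3*25 + 41574) + 22638 = 1/(75 + 41574) + 22638 = 1/41649 + 22638 = 942850063/41649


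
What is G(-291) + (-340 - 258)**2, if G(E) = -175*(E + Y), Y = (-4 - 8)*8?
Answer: 425329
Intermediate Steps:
Y = -96 (Y = -12*8 = -96)
G(E) = 16800 - 175*E (G(E) = -175*(E - 96) = -175*(-96 + E) = 16800 - 175*E)
G(-291) + (-340 - 258)**2 = (16800 - 175*(-291)) + (-340 - 258)**2 = (16800 + 50925) + (-598)**2 = 67725 + 357604 = 425329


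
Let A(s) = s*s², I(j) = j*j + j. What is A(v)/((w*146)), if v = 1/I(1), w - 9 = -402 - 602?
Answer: -1/1162160 ≈ -8.6047e-7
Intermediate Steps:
w = -995 (w = 9 + (-402 - 602) = 9 - 1004 = -995)
I(j) = j + j² (I(j) = j² + j = j + j²)
v = ½ (v = 1/(1*(1 + 1)) = 1/(1*2) = 1/2 = ½ ≈ 0.50000)
A(s) = s³
A(v)/((w*146)) = (½)³/((-995*146)) = (⅛)/(-145270) = (⅛)*(-1/145270) = -1/1162160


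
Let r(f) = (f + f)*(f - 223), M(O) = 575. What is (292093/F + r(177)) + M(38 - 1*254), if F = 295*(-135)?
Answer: -625903018/39825 ≈ -15716.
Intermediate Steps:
F = -39825
r(f) = 2*f*(-223 + f) (r(f) = (2*f)*(-223 + f) = 2*f*(-223 + f))
(292093/F + r(177)) + M(38 - 1*254) = (292093/(-39825) + 2*177*(-223 + 177)) + 575 = (292093*(-1/39825) + 2*177*(-46)) + 575 = (-292093/39825 - 16284) + 575 = -648802393/39825 + 575 = -625903018/39825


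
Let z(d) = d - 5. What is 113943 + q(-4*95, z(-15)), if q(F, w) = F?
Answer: 113563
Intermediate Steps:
z(d) = -5 + d
113943 + q(-4*95, z(-15)) = 113943 - 4*95 = 113943 - 380 = 113563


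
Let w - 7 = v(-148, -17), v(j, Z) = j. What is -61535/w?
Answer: 61535/141 ≈ 436.42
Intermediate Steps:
w = -141 (w = 7 - 148 = -141)
-61535/w = -61535/(-141) = -61535*(-1/141) = 61535/141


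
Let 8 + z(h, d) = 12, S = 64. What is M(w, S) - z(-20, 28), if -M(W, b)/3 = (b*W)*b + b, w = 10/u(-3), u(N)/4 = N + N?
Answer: 4924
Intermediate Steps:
u(N) = 8*N (u(N) = 4*(N + N) = 4*(2*N) = 8*N)
z(h, d) = 4 (z(h, d) = -8 + 12 = 4)
w = -5/12 (w = 10/((8*(-3))) = 10/(-24) = 10*(-1/24) = -5/12 ≈ -0.41667)
M(W, b) = -3*b - 3*W*b² (M(W, b) = -3*((b*W)*b + b) = -3*((W*b)*b + b) = -3*(W*b² + b) = -3*(b + W*b²) = -3*b - 3*W*b²)
M(w, S) - z(-20, 28) = -3*64*(1 - 5/12*64) - 1*4 = -3*64*(1 - 80/3) - 4 = -3*64*(-77/3) - 4 = 4928 - 4 = 4924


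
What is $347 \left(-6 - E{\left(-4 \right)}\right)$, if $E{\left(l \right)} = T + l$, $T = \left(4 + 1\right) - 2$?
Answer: $-1735$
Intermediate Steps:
$T = 3$ ($T = 5 - 2 = 3$)
$E{\left(l \right)} = 3 + l$
$347 \left(-6 - E{\left(-4 \right)}\right) = 347 \left(-6 - \left(3 - 4\right)\right) = 347 \left(-6 - -1\right) = 347 \left(-6 + 1\right) = 347 \left(-5\right) = -1735$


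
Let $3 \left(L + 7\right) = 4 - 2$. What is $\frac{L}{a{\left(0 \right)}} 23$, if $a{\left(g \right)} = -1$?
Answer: $\frac{437}{3} \approx 145.67$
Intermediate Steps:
$L = - \frac{19}{3}$ ($L = -7 + \frac{4 - 2}{3} = -7 + \frac{1}{3} \cdot 2 = -7 + \frac{2}{3} = - \frac{19}{3} \approx -6.3333$)
$\frac{L}{a{\left(0 \right)}} 23 = \frac{1}{-1} \left(- \frac{19}{3}\right) 23 = \left(-1\right) \left(- \frac{19}{3}\right) 23 = \frac{19}{3} \cdot 23 = \frac{437}{3}$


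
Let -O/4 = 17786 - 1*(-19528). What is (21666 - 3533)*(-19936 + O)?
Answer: -3067958536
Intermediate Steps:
O = -149256 (O = -4*(17786 - 1*(-19528)) = -4*(17786 + 19528) = -4*37314 = -149256)
(21666 - 3533)*(-19936 + O) = (21666 - 3533)*(-19936 - 149256) = 18133*(-169192) = -3067958536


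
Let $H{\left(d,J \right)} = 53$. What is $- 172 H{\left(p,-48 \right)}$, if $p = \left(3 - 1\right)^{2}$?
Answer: $-9116$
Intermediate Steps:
$p = 4$ ($p = 2^{2} = 4$)
$- 172 H{\left(p,-48 \right)} = \left(-172\right) 53 = -9116$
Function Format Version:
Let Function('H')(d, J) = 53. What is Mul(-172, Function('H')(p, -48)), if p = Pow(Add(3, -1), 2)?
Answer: -9116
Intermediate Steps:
p = 4 (p = Pow(2, 2) = 4)
Mul(-172, Function('H')(p, -48)) = Mul(-172, 53) = -9116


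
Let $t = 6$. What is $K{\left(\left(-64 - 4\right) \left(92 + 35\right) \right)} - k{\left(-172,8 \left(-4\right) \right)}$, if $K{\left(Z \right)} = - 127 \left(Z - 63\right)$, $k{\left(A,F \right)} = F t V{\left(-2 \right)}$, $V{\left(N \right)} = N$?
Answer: $1104389$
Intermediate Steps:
$k{\left(A,F \right)} = - 12 F$ ($k{\left(A,F \right)} = F 6 \left(-2\right) = 6 F \left(-2\right) = - 12 F$)
$K{\left(Z \right)} = 8001 - 127 Z$ ($K{\left(Z \right)} = - 127 \left(-63 + Z\right) = 8001 - 127 Z$)
$K{\left(\left(-64 - 4\right) \left(92 + 35\right) \right)} - k{\left(-172,8 \left(-4\right) \right)} = \left(8001 - 127 \left(-64 - 4\right) \left(92 + 35\right)\right) - - 12 \cdot 8 \left(-4\right) = \left(8001 - 127 \left(\left(-68\right) 127\right)\right) - \left(-12\right) \left(-32\right) = \left(8001 - -1096772\right) - 384 = \left(8001 + 1096772\right) - 384 = 1104773 - 384 = 1104389$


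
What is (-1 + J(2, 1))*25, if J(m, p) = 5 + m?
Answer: 150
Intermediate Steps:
(-1 + J(2, 1))*25 = (-1 + (5 + 2))*25 = (-1 + 7)*25 = 6*25 = 150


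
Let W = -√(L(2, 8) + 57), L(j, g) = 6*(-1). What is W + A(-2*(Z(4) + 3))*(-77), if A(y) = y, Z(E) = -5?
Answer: -308 - √51 ≈ -315.14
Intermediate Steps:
L(j, g) = -6
W = -√51 (W = -√(-6 + 57) = -√51 ≈ -7.1414)
W + A(-2*(Z(4) + 3))*(-77) = -√51 - 2*(-5 + 3)*(-77) = -√51 - 2*(-2)*(-77) = -√51 + 4*(-77) = -√51 - 308 = -308 - √51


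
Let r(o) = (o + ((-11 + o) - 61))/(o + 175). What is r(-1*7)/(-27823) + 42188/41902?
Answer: 7042909043/6995036076 ≈ 1.0068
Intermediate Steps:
r(o) = (-72 + 2*o)/(175 + o) (r(o) = (o + (-72 + o))/(175 + o) = (-72 + 2*o)/(175 + o))
r(-1*7)/(-27823) + 42188/41902 = (2*(-36 - 1*7)/(175 - 1*7))/(-27823) + 42188/41902 = (2*(-36 - 7)/(175 - 7))*(-1/27823) + 42188*(1/41902) = (2*(-43)/168)*(-1/27823) + 21094/20951 = (2*(1/168)*(-43))*(-1/27823) + 21094/20951 = -43/84*(-1/27823) + 21094/20951 = 43/2337132 + 21094/20951 = 7042909043/6995036076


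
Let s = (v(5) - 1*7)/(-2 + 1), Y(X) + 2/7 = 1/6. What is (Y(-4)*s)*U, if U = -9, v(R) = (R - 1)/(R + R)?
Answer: 99/14 ≈ 7.0714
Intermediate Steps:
v(R) = (-1 + R)/(2*R) (v(R) = (-1 + R)/((2*R)) = (-1 + R)*(1/(2*R)) = (-1 + R)/(2*R))
Y(X) = -5/42 (Y(X) = -2/7 + 1/6 = -2/7 + ⅙ = -5/42)
s = 33/5 (s = ((½)*(-1 + 5)/5 - 1*7)/(-2 + 1) = ((½)*(⅕)*4 - 7)/(-1) = (⅖ - 7)*(-1) = -33/5*(-1) = 33/5 ≈ 6.6000)
(Y(-4)*s)*U = -5/42*33/5*(-9) = -11/14*(-9) = 99/14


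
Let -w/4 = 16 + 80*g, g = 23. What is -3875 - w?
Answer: 3549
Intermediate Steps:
w = -7424 (w = -4*(16 + 80*23) = -4*(16 + 1840) = -4*1856 = -7424)
-3875 - w = -3875 - 1*(-7424) = -3875 + 7424 = 3549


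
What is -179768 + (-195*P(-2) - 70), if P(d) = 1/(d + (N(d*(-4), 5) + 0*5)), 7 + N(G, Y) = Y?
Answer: -719157/4 ≈ -1.7979e+5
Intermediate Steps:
N(G, Y) = -7 + Y
P(d) = 1/(-2 + d) (P(d) = 1/(d + ((-7 + 5) + 0*5)) = 1/(d + (-2 + 0)) = 1/(d - 2) = 1/(-2 + d))
-179768 + (-195*P(-2) - 70) = -179768 + (-195/(-2 - 2) - 70) = -179768 + (-195/(-4) - 70) = -179768 + (-195*(-¼) - 70) = -179768 + (195/4 - 70) = -179768 - 85/4 = -719157/4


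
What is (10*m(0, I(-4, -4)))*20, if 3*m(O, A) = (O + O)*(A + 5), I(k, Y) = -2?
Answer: 0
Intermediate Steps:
m(O, A) = 2*O*(5 + A)/3 (m(O, A) = ((O + O)*(A + 5))/3 = ((2*O)*(5 + A))/3 = (2*O*(5 + A))/3 = 2*O*(5 + A)/3)
(10*m(0, I(-4, -4)))*20 = (10*((2/3)*0*(5 - 2)))*20 = (10*((2/3)*0*3))*20 = (10*0)*20 = 0*20 = 0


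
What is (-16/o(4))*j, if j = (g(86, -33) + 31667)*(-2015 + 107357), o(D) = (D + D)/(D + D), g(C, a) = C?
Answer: -53518792416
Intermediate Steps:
o(D) = 1 (o(D) = (2*D)/((2*D)) = (2*D)*(1/(2*D)) = 1)
j = 3344924526 (j = (86 + 31667)*(-2015 + 107357) = 31753*105342 = 3344924526)
(-16/o(4))*j = -16/1*3344924526 = -16*1*3344924526 = -16*3344924526 = -53518792416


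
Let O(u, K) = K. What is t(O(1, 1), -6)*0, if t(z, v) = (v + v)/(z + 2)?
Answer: 0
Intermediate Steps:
t(z, v) = 2*v/(2 + z) (t(z, v) = (2*v)/(2 + z) = 2*v/(2 + z))
t(O(1, 1), -6)*0 = (2*(-6)/(2 + 1))*0 = (2*(-6)/3)*0 = (2*(-6)*(⅓))*0 = -4*0 = 0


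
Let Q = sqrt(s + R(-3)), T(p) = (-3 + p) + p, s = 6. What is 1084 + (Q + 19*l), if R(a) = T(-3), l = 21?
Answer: 1483 + I*sqrt(3) ≈ 1483.0 + 1.732*I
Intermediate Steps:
T(p) = -3 + 2*p
R(a) = -9 (R(a) = -3 + 2*(-3) = -3 - 6 = -9)
Q = I*sqrt(3) (Q = sqrt(6 - 9) = sqrt(-3) = I*sqrt(3) ≈ 1.732*I)
1084 + (Q + 19*l) = 1084 + (I*sqrt(3) + 19*21) = 1084 + (I*sqrt(3) + 399) = 1084 + (399 + I*sqrt(3)) = 1483 + I*sqrt(3)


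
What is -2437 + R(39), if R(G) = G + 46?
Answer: -2352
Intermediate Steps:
R(G) = 46 + G
-2437 + R(39) = -2437 + (46 + 39) = -2437 + 85 = -2352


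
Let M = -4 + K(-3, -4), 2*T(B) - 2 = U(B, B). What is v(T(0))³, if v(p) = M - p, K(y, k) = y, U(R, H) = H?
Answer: -512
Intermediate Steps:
T(B) = 1 + B/2
M = -7 (M = -4 - 3 = -7)
v(p) = -7 - p
v(T(0))³ = (-7 - (1 + (½)*0))³ = (-7 - (1 + 0))³ = (-7 - 1*1)³ = (-7 - 1)³ = (-8)³ = -512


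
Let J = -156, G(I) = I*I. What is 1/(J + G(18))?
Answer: 1/168 ≈ 0.0059524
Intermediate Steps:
G(I) = I**2
1/(J + G(18)) = 1/(-156 + 18**2) = 1/(-156 + 324) = 1/168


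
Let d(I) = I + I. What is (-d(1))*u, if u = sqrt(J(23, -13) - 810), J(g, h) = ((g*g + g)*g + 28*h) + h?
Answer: -2*sqrt(11509) ≈ -214.56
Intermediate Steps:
J(g, h) = 29*h + g*(g + g**2) (J(g, h) = ((g**2 + g)*g + 28*h) + h = ((g + g**2)*g + 28*h) + h = (g*(g + g**2) + 28*h) + h = (28*h + g*(g + g**2)) + h = 29*h + g*(g + g**2))
d(I) = 2*I
u = sqrt(11509) (u = sqrt((23**2 + 23**3 + 29*(-13)) - 810) = sqrt((529 + 12167 - 377) - 810) = sqrt(12319 - 810) = sqrt(11509) ≈ 107.28)
(-d(1))*u = (-2)*sqrt(11509) = (-1*2)*sqrt(11509) = -2*sqrt(11509)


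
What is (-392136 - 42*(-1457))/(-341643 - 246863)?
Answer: 8709/15487 ≈ 0.56234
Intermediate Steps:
(-392136 - 42*(-1457))/(-341643 - 246863) = (-392136 + 61194)/(-588506) = -330942*(-1/588506) = 8709/15487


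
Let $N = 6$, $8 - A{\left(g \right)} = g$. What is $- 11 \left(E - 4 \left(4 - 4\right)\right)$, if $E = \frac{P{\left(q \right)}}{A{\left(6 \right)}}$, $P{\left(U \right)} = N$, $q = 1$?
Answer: $-33$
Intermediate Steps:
$A{\left(g \right)} = 8 - g$
$P{\left(U \right)} = 6$
$E = 3$ ($E = \frac{6}{8 - 6} = \frac{6}{2} = 6 \cdot \frac{1}{2} = 3$)
$- 11 \left(E - 4 \left(4 - 4\right)\right) = - 11 \left(3 - 4 \left(4 - 4\right)\right) = - 11 \left(3 - 0\right) = - 11 \left(3 + 0\right) = \left(-11\right) 3 = -33$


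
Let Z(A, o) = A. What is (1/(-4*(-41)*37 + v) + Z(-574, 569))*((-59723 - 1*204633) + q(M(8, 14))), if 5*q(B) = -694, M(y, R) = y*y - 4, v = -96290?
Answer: 34243764189673/225555 ≈ 1.5182e+8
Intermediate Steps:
M(y, R) = -4 + y² (M(y, R) = y² - 4 = -4 + y²)
q(B) = -694/5 (q(B) = (⅕)*(-694) = -694/5)
(1/(-4*(-41)*37 + v) + Z(-574, 569))*((-59723 - 1*204633) + q(M(8, 14))) = (1/(-4*(-41)*37 - 96290) - 574)*((-59723 - 1*204633) - 694/5) = (1/(164*37 - 96290) - 574)*((-59723 - 204633) - 694/5) = (1/(6068 - 96290) - 574)*(-264356 - 694/5) = (1/(-90222) - 574)*(-1322474/5) = (-1/90222 - 574)*(-1322474/5) = -51787429/90222*(-1322474/5) = 34243764189673/225555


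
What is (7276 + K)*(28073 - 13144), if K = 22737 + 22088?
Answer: 777815829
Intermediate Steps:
K = 44825
(7276 + K)*(28073 - 13144) = (7276 + 44825)*(28073 - 13144) = 52101*14929 = 777815829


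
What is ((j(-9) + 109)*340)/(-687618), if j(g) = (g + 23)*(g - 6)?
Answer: 17170/343809 ≈ 0.049941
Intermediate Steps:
j(g) = (-6 + g)*(23 + g) (j(g) = (23 + g)*(-6 + g) = (-6 + g)*(23 + g))
((j(-9) + 109)*340)/(-687618) = (((-138 + (-9)**2 + 17*(-9)) + 109)*340)/(-687618) = (((-138 + 81 - 153) + 109)*340)*(-1/687618) = ((-210 + 109)*340)*(-1/687618) = -101*340*(-1/687618) = -34340*(-1/687618) = 17170/343809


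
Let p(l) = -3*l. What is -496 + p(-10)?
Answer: -466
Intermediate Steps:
-496 + p(-10) = -496 - 3*(-10) = -496 + 30 = -466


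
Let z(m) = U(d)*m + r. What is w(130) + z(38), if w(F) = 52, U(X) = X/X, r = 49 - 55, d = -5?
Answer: 84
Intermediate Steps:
r = -6
U(X) = 1
z(m) = -6 + m (z(m) = 1*m - 6 = m - 6 = -6 + m)
w(130) + z(38) = 52 + (-6 + 38) = 52 + 32 = 84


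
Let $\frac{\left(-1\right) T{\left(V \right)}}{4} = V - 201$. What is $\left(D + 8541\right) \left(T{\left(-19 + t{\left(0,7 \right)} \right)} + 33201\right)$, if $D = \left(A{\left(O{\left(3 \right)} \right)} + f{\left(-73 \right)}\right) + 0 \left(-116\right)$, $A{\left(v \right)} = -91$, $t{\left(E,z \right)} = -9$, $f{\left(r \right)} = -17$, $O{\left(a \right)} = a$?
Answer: $287708661$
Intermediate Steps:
$T{\left(V \right)} = 804 - 4 V$ ($T{\left(V \right)} = - 4 \left(V - 201\right) = - 4 \left(-201 + V\right) = 804 - 4 V$)
$D = -108$ ($D = \left(-91 - 17\right) + 0 \left(-116\right) = -108 + 0 = -108$)
$\left(D + 8541\right) \left(T{\left(-19 + t{\left(0,7 \right)} \right)} + 33201\right) = \left(-108 + 8541\right) \left(\left(804 - 4 \left(-19 - 9\right)\right) + 33201\right) = 8433 \left(\left(804 - -112\right) + 33201\right) = 8433 \left(\left(804 + 112\right) + 33201\right) = 8433 \left(916 + 33201\right) = 8433 \cdot 34117 = 287708661$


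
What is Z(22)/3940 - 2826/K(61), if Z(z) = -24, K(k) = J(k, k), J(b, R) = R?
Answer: -2783976/60085 ≈ -46.334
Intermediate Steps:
K(k) = k
Z(22)/3940 - 2826/K(61) = -24/3940 - 2826/61 = -24*1/3940 - 2826*1/61 = -6/985 - 2826/61 = -2783976/60085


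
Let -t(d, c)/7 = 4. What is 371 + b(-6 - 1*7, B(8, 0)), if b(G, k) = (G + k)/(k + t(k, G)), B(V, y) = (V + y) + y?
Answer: 1485/4 ≈ 371.25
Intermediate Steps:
B(V, y) = V + 2*y
t(d, c) = -28 (t(d, c) = -7*4 = -28)
b(G, k) = (G + k)/(-28 + k) (b(G, k) = (G + k)/(k - 28) = (G + k)/(-28 + k))
371 + b(-6 - 1*7, B(8, 0)) = 371 + ((-6 - 1*7) + (8 + 2*0))/(-28 + (8 + 2*0)) = 371 + ((-6 - 7) + (8 + 0))/(-28 + (8 + 0)) = 371 + (-13 + 8)/(-28 + 8) = 371 - 5/(-20) = 371 - 1/20*(-5) = 371 + ¼ = 1485/4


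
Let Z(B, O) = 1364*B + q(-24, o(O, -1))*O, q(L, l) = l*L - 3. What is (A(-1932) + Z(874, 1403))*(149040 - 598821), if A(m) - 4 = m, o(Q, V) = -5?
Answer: -609164945379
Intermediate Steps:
q(L, l) = -3 + L*l (q(L, l) = L*l - 3 = -3 + L*l)
A(m) = 4 + m
Z(B, O) = 117*O + 1364*B (Z(B, O) = 1364*B + (-3 - 24*(-5))*O = 1364*B + (-3 + 120)*O = 1364*B + 117*O = 117*O + 1364*B)
(A(-1932) + Z(874, 1403))*(149040 - 598821) = ((4 - 1932) + (117*1403 + 1364*874))*(149040 - 598821) = (-1928 + (164151 + 1192136))*(-449781) = (-1928 + 1356287)*(-449781) = 1354359*(-449781) = -609164945379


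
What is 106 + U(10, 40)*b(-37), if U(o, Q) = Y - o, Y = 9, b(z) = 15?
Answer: 91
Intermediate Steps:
U(o, Q) = 9 - o
106 + U(10, 40)*b(-37) = 106 + (9 - 1*10)*15 = 106 + (9 - 10)*15 = 106 - 1*15 = 106 - 15 = 91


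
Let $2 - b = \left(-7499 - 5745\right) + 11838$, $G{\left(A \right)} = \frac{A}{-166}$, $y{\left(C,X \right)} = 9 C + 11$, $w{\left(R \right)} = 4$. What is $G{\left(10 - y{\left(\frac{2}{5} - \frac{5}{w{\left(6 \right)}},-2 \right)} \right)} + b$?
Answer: $\frac{4674427}{3320} \approx 1408.0$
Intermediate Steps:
$y{\left(C,X \right)} = 11 + 9 C$
$G{\left(A \right)} = - \frac{A}{166}$ ($G{\left(A \right)} = A \left(- \frac{1}{166}\right) = - \frac{A}{166}$)
$b = 1408$ ($b = 2 - \left(\left(-7499 - 5745\right) + 11838\right) = 2 - \left(-13244 + 11838\right) = 2 - -1406 = 2 + 1406 = 1408$)
$G{\left(10 - y{\left(\frac{2}{5} - \frac{5}{w{\left(6 \right)}},-2 \right)} \right)} + b = - \frac{10 - \left(11 + 9 \left(\frac{2}{5} - \frac{5}{4}\right)\right)}{166} + 1408 = - \frac{10 - \left(11 + 9 \left(- \frac{17}{20}\right)\right)}{166} + 1408 = - \frac{10 - \left(11 - \frac{153}{20}\right)}{166} + 1408 = - \frac{10 - \frac{67}{20}}{166} + 1408 = \left(- \frac{1}{166}\right) \frac{133}{20} + 1408 = - \frac{133}{3320} + 1408 = \frac{4674427}{3320}$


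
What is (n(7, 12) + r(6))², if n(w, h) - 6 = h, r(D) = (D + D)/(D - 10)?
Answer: 225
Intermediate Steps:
r(D) = 2*D/(-10 + D) (r(D) = (2*D)/(-10 + D) = 2*D/(-10 + D))
n(w, h) = 6 + h
(n(7, 12) + r(6))² = ((6 + 12) + 2*6/(-10 + 6))² = (18 + 2*6/(-4))² = (18 + 2*6*(-¼))² = (18 - 3)² = 15² = 225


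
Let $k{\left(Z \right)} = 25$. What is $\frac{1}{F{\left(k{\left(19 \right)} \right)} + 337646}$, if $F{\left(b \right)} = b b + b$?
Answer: $\frac{1}{338296} \approx 2.956 \cdot 10^{-6}$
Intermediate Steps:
$F{\left(b \right)} = b + b^{2}$ ($F{\left(b \right)} = b^{2} + b = b + b^{2}$)
$\frac{1}{F{\left(k{\left(19 \right)} \right)} + 337646} = \frac{1}{25 \left(1 + 25\right) + 337646} = \frac{1}{25 \cdot 26 + 337646} = \frac{1}{650 + 337646} = \frac{1}{338296}$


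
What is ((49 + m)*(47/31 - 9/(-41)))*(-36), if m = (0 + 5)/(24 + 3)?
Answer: -11718272/3813 ≈ -3073.2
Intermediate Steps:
m = 5/27 ≈ 0.18519
((49 + m)*(47/31 - 9/(-41)))*(-36) = ((49 + 5/27)*(47/31 - 9/(-41)))*(-36) = (1328*(47*(1/31) - 9*(-1/41))/27)*(-36) = (1328*(47/31 + 9/41)/27)*(-36) = ((1328/27)*(2206/1271))*(-36) = (2929568/34317)*(-36) = -11718272/3813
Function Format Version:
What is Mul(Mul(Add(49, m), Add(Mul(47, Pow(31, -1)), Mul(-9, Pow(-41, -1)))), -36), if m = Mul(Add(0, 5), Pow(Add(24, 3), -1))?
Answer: Rational(-11718272, 3813) ≈ -3073.2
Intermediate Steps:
m = Rational(5, 27) (m = Mul(5, Pow(27, -1)) = Mul(5, Rational(1, 27)) = Rational(5, 27) ≈ 0.18519)
Mul(Mul(Add(49, m), Add(Mul(47, Pow(31, -1)), Mul(-9, Pow(-41, -1)))), -36) = Mul(Mul(Add(49, Rational(5, 27)), Add(Mul(47, Pow(31, -1)), Mul(-9, Pow(-41, -1)))), -36) = Mul(Mul(Rational(1328, 27), Add(Mul(47, Rational(1, 31)), Mul(-9, Rational(-1, 41)))), -36) = Mul(Mul(Rational(1328, 27), Add(Rational(47, 31), Rational(9, 41))), -36) = Mul(Mul(Rational(1328, 27), Rational(2206, 1271)), -36) = Mul(Rational(2929568, 34317), -36) = Rational(-11718272, 3813)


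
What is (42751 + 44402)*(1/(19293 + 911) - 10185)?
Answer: -17934147287067/20204 ≈ -8.8765e+8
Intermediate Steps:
(42751 + 44402)*(1/(19293 + 911) - 10185) = 87153*(1/20204 - 10185) = 87153*(-205777739/20204) = -17934147287067/20204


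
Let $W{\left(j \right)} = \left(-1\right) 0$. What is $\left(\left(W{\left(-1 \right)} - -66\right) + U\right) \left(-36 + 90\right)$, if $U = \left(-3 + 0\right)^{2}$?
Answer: $4050$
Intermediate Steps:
$W{\left(j \right)} = 0$
$U = 9$ ($U = \left(-3\right)^{2} = 9$)
$\left(\left(W{\left(-1 \right)} - -66\right) + U\right) \left(-36 + 90\right) = \left(\left(0 - -66\right) + 9\right) \left(-36 + 90\right) = \left(\left(0 + 66\right) + 9\right) 54 = \left(66 + 9\right) 54 = 75 \cdot 54 = 4050$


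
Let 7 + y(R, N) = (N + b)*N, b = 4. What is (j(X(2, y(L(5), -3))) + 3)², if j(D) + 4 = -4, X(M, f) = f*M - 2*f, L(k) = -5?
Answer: 25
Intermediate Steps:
y(R, N) = -7 + N*(4 + N) (y(R, N) = -7 + (N + 4)*N = -7 + (4 + N)*N = -7 + N*(4 + N))
X(M, f) = -2*f + M*f (X(M, f) = M*f - 2*f = -2*f + M*f)
j(D) = -8 (j(D) = -4 - 4 = -8)
(j(X(2, y(L(5), -3))) + 3)² = (-8 + 3)² = (-5)² = 25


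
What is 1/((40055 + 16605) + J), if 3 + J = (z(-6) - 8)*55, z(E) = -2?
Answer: 1/56107 ≈ 1.7823e-5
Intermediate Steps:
J = -553 (J = -3 + (-2 - 8)*55 = -3 - 10*55 = -3 - 550 = -553)
1/((40055 + 16605) + J) = 1/((40055 + 16605) - 553) = 1/(56660 - 553) = 1/56107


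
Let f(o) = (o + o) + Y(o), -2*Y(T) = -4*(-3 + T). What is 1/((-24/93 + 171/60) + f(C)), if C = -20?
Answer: -620/51713 ≈ -0.011989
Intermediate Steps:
Y(T) = -6 + 2*T (Y(T) = -(-2)*(-3 + T) = -(12 - 4*T)/2 = -6 + 2*T)
f(o) = -6 + 4*o (f(o) = (o + o) + (-6 + 2*o) = 2*o + (-6 + 2*o) = -6 + 4*o)
1/((-24/93 + 171/60) + f(C)) = 1/((-24/93 + 171/60) + (-6 + 4*(-20))) = 1/((-24*1/93 + 171*(1/60)) + (-6 - 80)) = 1/((-8/31 + 57/20) - 86) = 1/(1607/620 - 86) = 1/(-51713/620) = -620/51713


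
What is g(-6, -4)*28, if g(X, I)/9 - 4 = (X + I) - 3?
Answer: -2268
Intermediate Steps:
g(X, I) = 9 + 9*I + 9*X (g(X, I) = 36 + 9*((X + I) - 3) = 36 + 9*((I + X) - 3) = 36 + 9*(-3 + I + X) = 36 + (-27 + 9*I + 9*X) = 9 + 9*I + 9*X)
g(-6, -4)*28 = (9 + 9*(-4) + 9*(-6))*28 = (9 - 36 - 54)*28 = -81*28 = -2268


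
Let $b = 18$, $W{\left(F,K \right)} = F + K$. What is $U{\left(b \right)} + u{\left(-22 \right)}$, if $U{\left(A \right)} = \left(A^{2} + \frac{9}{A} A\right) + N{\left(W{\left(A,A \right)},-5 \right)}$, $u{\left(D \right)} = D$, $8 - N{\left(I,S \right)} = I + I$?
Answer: $247$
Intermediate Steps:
$N{\left(I,S \right)} = 8 - 2 I$ ($N{\left(I,S \right)} = 8 - \left(I + I\right) = 8 - 2 I$)
$U{\left(A \right)} = 17 + A^{2} - 4 A$ ($U{\left(A \right)} = \left(A^{2} + \frac{9}{A} A\right) - \left(-8 + 2 \left(A + A\right)\right) = \left(A^{2} + 9\right) - \left(-8 + 2 \cdot 2 A\right) = \left(9 + A^{2}\right) - \left(-8 + 4 A\right) = 17 + A^{2} - 4 A$)
$U{\left(b \right)} + u{\left(-22 \right)} = \left(17 + 18^{2} - 72\right) - 22 = \left(17 + 324 - 72\right) - 22 = 269 - 22 = 247$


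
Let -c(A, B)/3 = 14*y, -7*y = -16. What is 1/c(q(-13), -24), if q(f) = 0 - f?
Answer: -1/96 ≈ -0.010417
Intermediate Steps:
y = 16/7 (y = -⅐*(-16) = 16/7 ≈ 2.2857)
q(f) = -f
c(A, B) = -96 (c(A, B) = -42*16/7 = -3*32 = -96)
1/c(q(-13), -24) = 1/(-96) = -1/96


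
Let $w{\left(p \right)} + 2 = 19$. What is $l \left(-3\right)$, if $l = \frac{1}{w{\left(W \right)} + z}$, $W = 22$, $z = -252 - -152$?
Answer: $\frac{3}{83} \approx 0.036145$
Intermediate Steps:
$z = -100$ ($z = -252 + 152 = -100$)
$w{\left(p \right)} = 17$ ($w{\left(p \right)} = -2 + 19 = 17$)
$l = - \frac{1}{83}$ ($l = \frac{1}{17 - 100} = \frac{1}{-83} = - \frac{1}{83} \approx -0.012048$)
$l \left(-3\right) = \left(- \frac{1}{83}\right) \left(-3\right) = \frac{3}{83}$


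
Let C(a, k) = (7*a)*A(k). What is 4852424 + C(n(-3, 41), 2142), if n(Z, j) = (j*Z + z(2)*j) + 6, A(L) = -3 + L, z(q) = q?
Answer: 4328369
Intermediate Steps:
n(Z, j) = 6 + 2*j + Z*j (n(Z, j) = (j*Z + 2*j) + 6 = (Z*j + 2*j) + 6 = (2*j + Z*j) + 6 = 6 + 2*j + Z*j)
C(a, k) = 7*a*(-3 + k) (C(a, k) = (7*a)*(-3 + k) = 7*a*(-3 + k))
4852424 + C(n(-3, 41), 2142) = 4852424 + 7*(6 + 2*41 - 3*41)*(-3 + 2142) = 4852424 + 7*(6 + 82 - 123)*2139 = 4852424 + 7*(-35)*2139 = 4852424 - 524055 = 4328369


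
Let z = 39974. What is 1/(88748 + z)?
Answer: 1/128722 ≈ 7.7687e-6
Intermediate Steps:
1/(88748 + z) = 1/(88748 + 39974) = 1/128722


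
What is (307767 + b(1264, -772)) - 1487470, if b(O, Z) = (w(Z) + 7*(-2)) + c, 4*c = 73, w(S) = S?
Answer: -4721883/4 ≈ -1.1805e+6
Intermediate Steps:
c = 73/4 (c = (1/4)*73 = 73/4 ≈ 18.250)
b(O, Z) = 17/4 + Z (b(O, Z) = (Z + 7*(-2)) + 73/4 = (Z - 14) + 73/4 = (-14 + Z) + 73/4 = 17/4 + Z)
(307767 + b(1264, -772)) - 1487470 = (307767 + (17/4 - 772)) - 1487470 = (307767 - 3071/4) - 1487470 = 1227997/4 - 1487470 = -4721883/4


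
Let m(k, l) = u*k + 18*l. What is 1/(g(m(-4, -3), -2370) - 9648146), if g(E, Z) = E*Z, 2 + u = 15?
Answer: -1/9396926 ≈ -1.0642e-7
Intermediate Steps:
u = 13 (u = -2 + 15 = 13)
m(k, l) = 13*k + 18*l
1/(g(m(-4, -3), -2370) - 9648146) = 1/((13*(-4) + 18*(-3))*(-2370) - 9648146) = 1/((-52 - 54)*(-2370) - 9648146) = 1/(-106*(-2370) - 9648146) = 1/(251220 - 9648146) = 1/(-9396926) = -1/9396926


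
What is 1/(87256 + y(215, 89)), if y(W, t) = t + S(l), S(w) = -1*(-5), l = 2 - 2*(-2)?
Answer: 1/87350 ≈ 1.1448e-5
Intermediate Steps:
l = 6 (l = 2 + 4 = 6)
S(w) = 5
y(W, t) = 5 + t (y(W, t) = t + 5 = 5 + t)
1/(87256 + y(215, 89)) = 1/(87256 + (5 + 89)) = 1/(87256 + 94) = 1/87350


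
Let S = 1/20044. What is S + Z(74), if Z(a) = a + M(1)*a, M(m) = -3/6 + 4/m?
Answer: 6674653/20044 ≈ 333.00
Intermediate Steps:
M(m) = -1/2 + 4/m (M(m) = -3*1/6 + 4/m = -1/2 + 4/m)
Z(a) = 9*a/2 (Z(a) = a + ((1/2)*(8 - 1*1)/1)*a = a + ((1/2)*1*(8 - 1))*a = a + ((1/2)*1*7)*a = a + 7*a/2 = 9*a/2)
S = 1/20044 ≈ 4.9890e-5
S + Z(74) = 1/20044 + (9/2)*74 = 1/20044 + 333 = 6674653/20044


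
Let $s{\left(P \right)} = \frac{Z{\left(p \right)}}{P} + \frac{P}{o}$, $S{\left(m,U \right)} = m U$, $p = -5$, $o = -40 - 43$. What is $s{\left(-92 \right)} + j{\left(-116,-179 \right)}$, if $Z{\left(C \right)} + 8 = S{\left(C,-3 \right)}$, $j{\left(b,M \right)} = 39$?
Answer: $\frac{305687}{7636} \approx 40.032$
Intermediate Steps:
$o = -83$ ($o = -40 - 43 = -83$)
$S{\left(m,U \right)} = U m$
$Z{\left(C \right)} = -8 - 3 C$
$s{\left(P \right)} = \frac{7}{P} - \frac{P}{83}$ ($s{\left(P \right)} = \frac{-8 - -15}{P} + \frac{P}{-83} = \frac{-8 + 15}{P} + P \left(- \frac{1}{83}\right) = \frac{7}{P} - \frac{P}{83}$)
$s{\left(-92 \right)} + j{\left(-116,-179 \right)} = \left(\frac{7}{-92} - - \frac{92}{83}\right) + 39 = \left(7 \left(- \frac{1}{92}\right) + \frac{92}{83}\right) + 39 = \left(- \frac{7}{92} + \frac{92}{83}\right) + 39 = \frac{7883}{7636} + 39 = \frac{305687}{7636}$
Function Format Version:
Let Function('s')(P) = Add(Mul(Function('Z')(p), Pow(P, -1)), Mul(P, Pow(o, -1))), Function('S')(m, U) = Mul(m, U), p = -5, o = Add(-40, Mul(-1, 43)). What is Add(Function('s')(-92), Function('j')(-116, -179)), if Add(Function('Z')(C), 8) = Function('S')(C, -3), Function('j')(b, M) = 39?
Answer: Rational(305687, 7636) ≈ 40.032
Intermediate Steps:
o = -83 (o = Add(-40, -43) = -83)
Function('S')(m, U) = Mul(U, m)
Function('Z')(C) = Add(-8, Mul(-3, C))
Function('s')(P) = Add(Mul(7, Pow(P, -1)), Mul(Rational(-1, 83), P)) (Function('s')(P) = Add(Mul(Add(-8, Mul(-3, -5)), Pow(P, -1)), Mul(P, Pow(-83, -1))) = Add(Mul(Add(-8, 15), Pow(P, -1)), Mul(P, Rational(-1, 83))) = Add(Mul(7, Pow(P, -1)), Mul(Rational(-1, 83), P)))
Add(Function('s')(-92), Function('j')(-116, -179)) = Add(Add(Mul(7, Pow(-92, -1)), Mul(Rational(-1, 83), -92)), 39) = Add(Add(Mul(7, Rational(-1, 92)), Rational(92, 83)), 39) = Add(Add(Rational(-7, 92), Rational(92, 83)), 39) = Add(Rational(7883, 7636), 39) = Rational(305687, 7636)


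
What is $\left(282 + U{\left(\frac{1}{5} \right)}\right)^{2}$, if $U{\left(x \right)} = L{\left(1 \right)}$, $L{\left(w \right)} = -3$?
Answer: $77841$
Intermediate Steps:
$U{\left(x \right)} = -3$
$\left(282 + U{\left(\frac{1}{5} \right)}\right)^{2} = \left(282 - 3\right)^{2} = 279^{2} = 77841$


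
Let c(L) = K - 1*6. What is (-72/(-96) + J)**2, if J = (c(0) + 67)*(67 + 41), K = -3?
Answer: 627953481/16 ≈ 3.9247e+7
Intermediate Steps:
c(L) = -9 (c(L) = -3 - 1*6 = -3 - 6 = -9)
J = 6264 (J = (-9 + 67)*(67 + 41) = 58*108 = 6264)
(-72/(-96) + J)**2 = (-72/(-96) + 6264)**2 = (-72*(-1/96) + 6264)**2 = (3/4 + 6264)**2 = (25059/4)**2 = 627953481/16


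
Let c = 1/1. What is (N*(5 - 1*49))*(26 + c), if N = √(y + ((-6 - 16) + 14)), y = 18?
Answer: -1188*√10 ≈ -3756.8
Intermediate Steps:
N = √10 (N = √(18 + ((-6 - 16) + 14)) = √(18 + (-22 + 14)) = √(18 - 8) = √10 ≈ 3.1623)
c = 1
(N*(5 - 1*49))*(26 + c) = (√10*(5 - 1*49))*(26 + 1) = (√10*(5 - 49))*27 = (√10*(-44))*27 = -44*√10*27 = -1188*√10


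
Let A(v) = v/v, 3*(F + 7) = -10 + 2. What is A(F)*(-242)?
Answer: -242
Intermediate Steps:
F = -29/3 (F = -7 + (-10 + 2)/3 = -7 + (⅓)*(-8) = -7 - 8/3 = -29/3 ≈ -9.6667)
A(v) = 1
A(F)*(-242) = 1*(-242) = -242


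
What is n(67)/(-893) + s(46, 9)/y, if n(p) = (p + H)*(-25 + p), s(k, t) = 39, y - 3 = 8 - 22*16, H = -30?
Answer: -564741/304513 ≈ -1.8546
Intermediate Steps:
y = -341 (y = 3 + (8 - 22*16) = 3 + (8 - 352) = 3 - 344 = -341)
n(p) = (-30 + p)*(-25 + p) (n(p) = (p - 30)*(-25 + p) = (-30 + p)*(-25 + p))
n(67)/(-893) + s(46, 9)/y = (750 + 67² - 55*67)/(-893) + 39/(-341) = (750 + 4489 - 3685)*(-1/893) + 39*(-1/341) = 1554*(-1/893) - 39/341 = -1554/893 - 39/341 = -564741/304513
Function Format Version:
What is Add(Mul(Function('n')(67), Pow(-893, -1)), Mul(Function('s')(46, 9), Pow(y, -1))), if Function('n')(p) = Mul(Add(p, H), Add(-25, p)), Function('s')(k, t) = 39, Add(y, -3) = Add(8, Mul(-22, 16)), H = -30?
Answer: Rational(-564741, 304513) ≈ -1.8546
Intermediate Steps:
y = -341 (y = Add(3, Add(8, Mul(-22, 16))) = Add(3, Add(8, -352)) = Add(3, -344) = -341)
Function('n')(p) = Mul(Add(-30, p), Add(-25, p)) (Function('n')(p) = Mul(Add(p, -30), Add(-25, p)) = Mul(Add(-30, p), Add(-25, p)))
Add(Mul(Function('n')(67), Pow(-893, -1)), Mul(Function('s')(46, 9), Pow(y, -1))) = Add(Mul(Add(750, Pow(67, 2), Mul(-55, 67)), Pow(-893, -1)), Mul(39, Pow(-341, -1))) = Add(Mul(Add(750, 4489, -3685), Rational(-1, 893)), Mul(39, Rational(-1, 341))) = Add(Mul(1554, Rational(-1, 893)), Rational(-39, 341)) = Add(Rational(-1554, 893), Rational(-39, 341)) = Rational(-564741, 304513)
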